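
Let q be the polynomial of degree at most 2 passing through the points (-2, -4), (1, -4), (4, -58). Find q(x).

q(x) = -3x^2 - 3x + 2

Write q(x) = ax^2 + bx + c. Substituting each data point gives a linear system:
  4a - 2b + c = -4
  a + b + c = -4
  16a + 4b + c = -58
Solving the system yields a = -3, b = -3, c = 2.
So q(x) = -3x^2 - 3x + 2.
Check: q(-2) = -4. ✓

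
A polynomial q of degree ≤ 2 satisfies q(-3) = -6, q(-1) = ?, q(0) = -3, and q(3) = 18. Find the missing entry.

The 3 known points determine the degree-2 polynomial uniquely.
Write q(t) = at^2 + bt + c. Substituting each data point gives a linear system:
  9a - 3b + c = -6
  c = -3
  9a + 3b + c = 18
Solving the system yields a = 1, b = 4, c = -3.
So q(t) = t^2 + 4t - 3.
Then q(-1) = -6.

-6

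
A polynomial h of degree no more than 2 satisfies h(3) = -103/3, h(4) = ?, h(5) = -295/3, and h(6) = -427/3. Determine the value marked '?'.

On equispaced nodes a degree-2 polynomial has vanishing third forward difference, so
  - h(3) + 3·h(4) - 3·h(5) + h(6) = 0.
Substituting the known values and solving for h(4):
  3·h(4) = -187
  h(4) = -187/3.

-187/3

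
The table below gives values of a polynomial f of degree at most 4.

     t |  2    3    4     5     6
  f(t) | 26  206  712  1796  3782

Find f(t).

f(t) = 3t^4 - 2t^2 - 5t - 4

Using the Lagrange interpolation formula with nodes 2, 3, 4, 5, 6:
  L_0(t) = (t - 3)(t - 4)(t - 5)(t - 6) / 24
  L_1(t) = (t - 2)(t - 4)(t - 5)(t - 6) / -6
  L_2(t) = (t - 2)(t - 3)(t - 5)(t - 6) / 4
  L_3(t) = (t - 2)(t - 3)(t - 4)(t - 6) / -6
  L_4(t) = (t - 2)(t - 3)(t - 4)(t - 5) / 24
Then f(t) = 26·L_0(t) + 206·L_1(t) + 712·L_2(t) + 1796·L_3(t) + 3782·L_4(t).
Expanding and collecting terms gives f(t) = 3t^4 - 2t^2 - 5t - 4.
Check: f(2) = 26. ✓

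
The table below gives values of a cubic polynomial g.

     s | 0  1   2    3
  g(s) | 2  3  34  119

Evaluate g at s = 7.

1479

Forward differences of the values at s = 0, 1, 2, 3:
  g  : 2  3  34  119
  Δ  : 1  31  85
  Δ^2: 30  54
  Δ^3: 24
The third differences are constant, confirming degree 3.
Interpolating (Newton forward form) and evaluating at s = 7 gives g(7) = 1479.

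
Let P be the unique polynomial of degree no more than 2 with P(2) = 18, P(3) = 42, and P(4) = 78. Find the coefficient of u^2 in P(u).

Write P(u) = au^2 + bu + c. Substituting each data point gives a linear system:
  4a + 2b + c = 18
  9a + 3b + c = 42
  16a + 4b + c = 78
Solving the system yields a = 6, b = -6, c = 6.
So P(u) = 6u² - 6u + 6.
The leading coefficient is 6.

6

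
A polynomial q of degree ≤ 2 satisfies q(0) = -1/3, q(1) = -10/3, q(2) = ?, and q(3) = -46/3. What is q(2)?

The 3 known points determine the degree-2 polynomial uniquely.
Write q(u) = au^2 + bu + c. Substituting each data point gives a linear system:
  c = -1/3
  a + b + c = -10/3
  9a + 3b + c = -46/3
Solving the system yields a = -1, b = -2, c = -1/3.
So q(u) = -u^2 - 2u - 1/3.
Then q(2) = -25/3.

-25/3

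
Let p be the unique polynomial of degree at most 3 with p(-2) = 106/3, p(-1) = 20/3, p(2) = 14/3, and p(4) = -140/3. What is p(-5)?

1120/3

Using the Lagrange interpolation formula with nodes -2, -1, 2, 4:
  L_0(u) = (u + 1)(u - 2)(u - 4) / -24
  L_1(u) = (u + 2)(u - 2)(u - 4) / 15
  L_2(u) = (u + 2)(u + 1)(u - 4) / -24
  L_3(u) = (u + 2)(u + 1)(u - 2) / 60
Then p(u) = 106/3·L_0(u) + 20/3·L_1(u) + 14/3·L_2(u) - 140/3·L_3(u).
Expanding and collecting terms gives p(u) = -2u^3 + 5u^2 + (1/3)u.
Evaluating at u = -5: p(-5) = 1120/3.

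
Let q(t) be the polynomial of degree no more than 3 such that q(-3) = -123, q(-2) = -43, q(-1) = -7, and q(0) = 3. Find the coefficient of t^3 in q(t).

3

Write q(t) = at^3 + bt^2 + ct + d. Substituting each data point gives a linear system:
  -27a + 9b - 3c + d = -123
  -8a + 4b - 2c + d = -43
  -a + b - c + d = -7
  d = 3
Solving the system yields a = 3, b = -4, c = 3, d = 3.
So q(t) = 3t³ - 4t² + 3t + 3.
The leading coefficient is 3.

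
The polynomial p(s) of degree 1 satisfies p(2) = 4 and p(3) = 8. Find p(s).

p(s) = 4s - 4

Write p(s) = as + b. Substituting each data point gives a linear system:
  2a + b = 4
  3a + b = 8
Solving the system yields a = 4, b = -4.
So p(s) = 4s - 4.
Check: p(2) = 4. ✓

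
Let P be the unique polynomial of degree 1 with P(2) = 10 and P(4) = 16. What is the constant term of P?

Write P(t) = at + b. Substituting each data point gives a linear system:
  2a + b = 10
  4a + b = 16
Solving the system yields a = 3, b = 4.
So P(t) = 3t + 4.
The constant term is 4.

4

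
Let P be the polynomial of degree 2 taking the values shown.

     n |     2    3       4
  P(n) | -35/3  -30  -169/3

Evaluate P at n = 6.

-133

Forward differences of the values at n = 2, 3, 4:
  P  : -35/3  -30  -169/3
  Δ  : -55/3  -79/3
  Δ^2: -8
The second differences are constant, confirming degree 2.
Interpolating (Newton forward form) and evaluating at n = 6 gives P(6) = -133.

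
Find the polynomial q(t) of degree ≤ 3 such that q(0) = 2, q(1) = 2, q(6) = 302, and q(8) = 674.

Write q(t) = at^3 + bt^2 + ct + d. Substituting each data point gives a linear system:
  d = 2
  a + b + c + d = 2
  216a + 36b + 6c + d = 302
  512a + 64b + 8c + d = 674
Solving the system yields a = 1, b = 3, c = -4, d = 2.
So q(t) = t^3 + 3t^2 - 4t + 2.
Check: q(6) = 302. ✓

q(t) = t^3 + 3t^2 - 4t + 2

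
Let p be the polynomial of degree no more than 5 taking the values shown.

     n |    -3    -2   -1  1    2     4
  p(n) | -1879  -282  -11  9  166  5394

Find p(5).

16777

Using the Lagrange interpolation formula with nodes -3, -2, -1, 1, 2, 4:
  L_0(n) = (n + 2)(n + 1)(n - 1)(n - 2)(n - 4) / -280
  L_1(n) = (n + 3)(n + 1)(n - 1)(n - 2)(n - 4) / 72
  L_2(n) = (n + 3)(n + 2)(n - 1)(n - 2)(n - 4) / -60
  L_3(n) = (n + 3)(n + 2)(n + 1)(n - 2)(n - 4) / 72
  L_4(n) = (n + 3)(n + 2)(n + 1)(n - 1)(n - 4) / -120
  L_5(n) = (n + 3)(n + 2)(n + 1)(n - 1)(n - 2) / 1260
Then p(n) = -1879·L_0(n) - 282·L_1(n) - 11·L_2(n) + 9·L_3(n) + 166·L_4(n) + 5394·L_5(n).
Expanding and collecting terms gives p(n) = 6n^5 - 4n^4 + 4n^3 + n^2 + 2.
Evaluating at n = 5: p(5) = 16777.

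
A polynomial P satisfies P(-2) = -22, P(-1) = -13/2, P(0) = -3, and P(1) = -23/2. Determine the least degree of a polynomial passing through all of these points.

Forward differences of the values at u = -2, -1, 0, 1:
  P  : -22  -13/2  -3  -23/2
  Δ  : 31/2  7/2  -17/2
  Δ^2: -12  -12
  Δ^3: 0
The second differences are constant (-12) and nonzero, while all higher differences vanish, so the minimal degree is 2.

2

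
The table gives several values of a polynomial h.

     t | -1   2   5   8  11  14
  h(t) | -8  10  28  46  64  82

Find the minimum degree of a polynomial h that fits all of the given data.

Forward differences of the values at t = -1, 2, 5, 8, 11, 14:
  h  : -8  10  28  46  64  82
  Δ  : 18  18  18  18  18
  Δ^2: 0  0  0  0
  Δ^3: 0  0  0
  Δ^4: 0  0
  Δ^5: 0
The first differences are constant (18) and nonzero, while all higher differences vanish, so the minimal degree is 1.

1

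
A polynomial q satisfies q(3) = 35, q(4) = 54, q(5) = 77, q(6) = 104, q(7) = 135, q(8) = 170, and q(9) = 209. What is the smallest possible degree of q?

Forward differences of the values at t = 3, 4, 5, 6, 7, 8, 9:
  q  : 35  54  77  104  135  170  209
  Δ  : 19  23  27  31  35  39
  Δ^2: 4  4  4  4  4
  Δ^3: 0  0  0  0
  Δ^4: 0  0  0
  Δ^5: 0  0
  Δ^6: 0
The second differences are constant (4) and nonzero, while all higher differences vanish, so the minimal degree is 2.

2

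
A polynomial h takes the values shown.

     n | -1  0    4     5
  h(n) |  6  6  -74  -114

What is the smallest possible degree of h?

Divided differences on the nodes -1, 0, 4, 5:
  order 0: 6  6  -74  -114
  order 1: 0  -20  -40
  order 2: -4  -4
  order 3: 0
The order-2 divided differences are all -4 (nonzero) and every higher order vanishes, so the data lies on a polynomial of degree exactly 2.

2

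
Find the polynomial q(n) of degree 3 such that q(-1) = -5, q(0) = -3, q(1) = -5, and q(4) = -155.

Write q(n) = an^3 + bn^2 + cn + d. Substituting each data point gives a linear system:
  -a + b - c + d = -5
  d = -3
  a + b + c + d = -5
  64a + 16b + 4c + d = -155
Solving the system yields a = -2, b = -2, c = 2, d = -3.
So q(n) = -2n³ - 2n² + 2n - 3.
Check: q(1) = -5. ✓

q(n) = -2n^3 - 2n^2 + 2n - 3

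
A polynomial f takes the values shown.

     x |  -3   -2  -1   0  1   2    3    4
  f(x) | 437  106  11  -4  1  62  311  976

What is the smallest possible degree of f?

Forward differences of the values at x = -3, -2, -1, 0, 1, 2, 3, 4:
  f  : 437  106  11  -4  1  62  311  976
  Δ  : -331  -95  -15  5  61  249  665
  Δ^2: 236  80  20  56  188  416
  Δ^3: -156  -60  36  132  228
  Δ^4: 96  96  96  96
  Δ^5: 0  0  0
  Δ^6: 0  0
  Δ^7: 0
The fourth differences are constant (96) and nonzero, while all higher differences vanish, so the minimal degree is 4.

4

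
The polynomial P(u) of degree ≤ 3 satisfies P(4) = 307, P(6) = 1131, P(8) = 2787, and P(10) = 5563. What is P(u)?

P(u) = 6u^3 - 4u^2 - 4u + 3

Write P(u) = au^3 + bu^2 + cu + d. Substituting each data point gives a linear system:
  64a + 16b + 4c + d = 307
  216a + 36b + 6c + d = 1131
  512a + 64b + 8c + d = 2787
  1000a + 100b + 10c + d = 5563
Solving the system yields a = 6, b = -4, c = -4, d = 3.
So P(u) = 6u^3 - 4u^2 - 4u + 3.
Check: P(4) = 307. ✓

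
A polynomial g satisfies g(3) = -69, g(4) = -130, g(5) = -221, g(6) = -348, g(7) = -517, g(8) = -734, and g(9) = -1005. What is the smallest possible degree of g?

Forward differences of the values at x = 3, 4, 5, 6, 7, 8, 9:
  g  : -69  -130  -221  -348  -517  -734  -1005
  Δ  : -61  -91  -127  -169  -217  -271
  Δ^2: -30  -36  -42  -48  -54
  Δ^3: -6  -6  -6  -6
  Δ^4: 0  0  0
  Δ^5: 0  0
  Δ^6: 0
The third differences are constant (-6) and nonzero, while all higher differences vanish, so the minimal degree is 3.

3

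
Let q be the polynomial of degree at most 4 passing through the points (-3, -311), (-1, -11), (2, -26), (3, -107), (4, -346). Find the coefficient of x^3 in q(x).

Write q(x) = ax^4 + bx^3 + cx^2 + dx + e. Substituting each data point gives a linear system:
  81a - 27b + 9c - 3d + e = -311
  a - b + c - d + e = -11
  16a + 8b + 4c + 2d + e = -26
  81a + 27b + 9c + 3d + e = -107
  256a + 64b + 16c + 4d + e = -346
Solving the system yields a = -2, b = 4, c = -5, d = -2, e = -2.
So q(x) = -2x^4 + 4x^3 - 5x^2 - 2x - 2.
The coefficient of x^3 is 4.

4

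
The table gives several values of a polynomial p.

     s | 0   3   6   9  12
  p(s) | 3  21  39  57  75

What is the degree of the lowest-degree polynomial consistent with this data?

Forward differences of the values at s = 0, 3, 6, 9, 12:
  p  : 3  21  39  57  75
  Δ  : 18  18  18  18
  Δ^2: 0  0  0
  Δ^3: 0  0
  Δ^4: 0
The first differences are constant (18) and nonzero, while all higher differences vanish, so the minimal degree is 1.

1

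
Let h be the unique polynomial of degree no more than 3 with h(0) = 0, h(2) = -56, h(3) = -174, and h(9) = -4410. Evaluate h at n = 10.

Write h(n) = an^3 + bn^2 + cn + d. Substituting each data point gives a linear system:
  d = 0
  8a + 4b + 2c + d = -56
  27a + 9b + 3c + d = -174
  729a + 81b + 9c + d = -4410
Solving the system yields a = -6, b = 0, c = -4, d = 0.
So h(n) = -6n^3 - 4n.
Then h(10) = -6040.

-6040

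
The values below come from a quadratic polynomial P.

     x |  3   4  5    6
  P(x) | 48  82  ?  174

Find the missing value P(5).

124

On equispaced nodes a degree-2 polynomial has vanishing third forward difference, so
  - P(3) + 3·P(4) - 3·P(5) + P(6) = 0.
Substituting the known values and solving for P(5):
  -3·P(5) = -372
  P(5) = 124.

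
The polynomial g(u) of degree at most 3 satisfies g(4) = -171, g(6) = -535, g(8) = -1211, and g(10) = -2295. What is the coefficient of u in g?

Write g(u) = au^3 + bu^2 + cu + d. Substituting each data point gives a linear system:
  64a + 16b + 4c + d = -171
  216a + 36b + 6c + d = -535
  512a + 64b + 8c + d = -1211
  1000a + 100b + 10c + d = -2295
Solving the system yields a = -2, b = -3, c = 0, d = 5.
So g(u) = -2u^3 - 3u^2 + 5.
The coefficient of u is 0.

0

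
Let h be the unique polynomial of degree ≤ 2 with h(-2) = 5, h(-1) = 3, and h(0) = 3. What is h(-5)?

23

Using the Lagrange interpolation formula with nodes -2, -1, 0:
  L_0(n) = (n + 1)n / 2
  L_1(n) = (n + 2)n / -1
  L_2(n) = (n + 2)(n + 1) / 2
Then h(n) = 5·L_0(n) + 3·L_1(n) + 3·L_2(n).
Expanding and collecting terms gives h(n) = n^2 + n + 3.
Evaluating at n = -5: h(-5) = 23.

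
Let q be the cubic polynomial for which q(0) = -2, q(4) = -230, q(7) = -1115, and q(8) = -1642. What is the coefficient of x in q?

-5

Write q(x) = ax^3 + bx^2 + cx + d. Substituting each data point gives a linear system:
  d = -2
  64a + 16b + 4c + d = -230
  343a + 49b + 7c + d = -1115
  512a + 64b + 8c + d = -1642
Solving the system yields a = -3, b = -1, c = -5, d = -2.
So q(x) = -3x³ - x² - 5x - 2.
The coefficient of x is -5.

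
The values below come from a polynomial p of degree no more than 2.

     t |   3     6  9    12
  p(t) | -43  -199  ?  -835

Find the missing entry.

On equispaced nodes a degree-2 polynomial has vanishing third forward difference, so
  - p(3) + 3·p(6) - 3·p(9) + p(12) = 0.
Substituting the known values and solving for p(9):
  -3·p(9) = 1389
  p(9) = -463.

-463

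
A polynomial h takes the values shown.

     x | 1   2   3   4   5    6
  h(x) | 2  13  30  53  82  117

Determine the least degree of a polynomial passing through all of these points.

Forward differences of the values at x = 1, 2, 3, 4, 5, 6:
  h  : 2  13  30  53  82  117
  Δ  : 11  17  23  29  35
  Δ^2: 6  6  6  6
  Δ^3: 0  0  0
  Δ^4: 0  0
  Δ^5: 0
The second differences are constant (6) and nonzero, while all higher differences vanish, so the minimal degree is 2.

2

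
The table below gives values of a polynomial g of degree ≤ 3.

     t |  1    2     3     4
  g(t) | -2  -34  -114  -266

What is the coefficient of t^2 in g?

0

Write g(t) = at^3 + bt^2 + ct + d. Substituting each data point gives a linear system:
  a + b + c + d = -2
  8a + 4b + 2c + d = -34
  27a + 9b + 3c + d = -114
  64a + 16b + 4c + d = -266
Solving the system yields a = -4, b = 0, c = -4, d = 6.
So g(t) = -4t^3 - 4t + 6.
The coefficient of t^2 is 0.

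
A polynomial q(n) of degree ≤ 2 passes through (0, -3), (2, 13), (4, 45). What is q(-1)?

Write q(n) = an^2 + bn + c. Substituting each data point gives a linear system:
  c = -3
  4a + 2b + c = 13
  16a + 4b + c = 45
Solving the system yields a = 2, b = 4, c = -3.
So q(n) = 2n^2 + 4n - 3.
Then q(-1) = -5.

-5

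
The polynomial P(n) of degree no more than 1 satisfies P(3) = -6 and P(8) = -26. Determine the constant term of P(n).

Write P(n) = an + b. Substituting each data point gives a linear system:
  3a + b = -6
  8a + b = -26
Solving the system yields a = -4, b = 6.
So P(n) = -4n + 6.
The constant term is 6.

6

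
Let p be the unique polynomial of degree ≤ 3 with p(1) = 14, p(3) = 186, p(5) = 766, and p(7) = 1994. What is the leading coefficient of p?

Write p(u) = au^3 + bu^2 + cu + d. Substituting each data point gives a linear system:
  a + b + c + d = 14
  27a + 9b + 3c + d = 186
  125a + 25b + 5c + d = 766
  343a + 49b + 7c + d = 1994
Solving the system yields a = 5, b = 6, c = -3, d = 6.
So p(u) = 5u³ + 6u² - 3u + 6.
The leading coefficient is 5.

5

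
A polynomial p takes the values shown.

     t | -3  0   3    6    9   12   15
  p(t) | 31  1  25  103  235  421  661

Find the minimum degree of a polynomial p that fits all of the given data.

2

Forward differences of the values at t = -3, 0, 3, 6, 9, 12, 15:
  p  : 31  1  25  103  235  421  661
  Δ  : -30  24  78  132  186  240
  Δ^2: 54  54  54  54  54
  Δ^3: 0  0  0  0
  Δ^4: 0  0  0
  Δ^5: 0  0
  Δ^6: 0
The second differences are constant (54) and nonzero, while all higher differences vanish, so the minimal degree is 2.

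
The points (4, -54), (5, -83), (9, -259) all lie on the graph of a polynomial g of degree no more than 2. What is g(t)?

Using the Lagrange interpolation formula with nodes 4, 5, 9:
  L_0(t) = (t - 5)(t - 9) / 5
  L_1(t) = (t - 4)(t - 9) / -4
  L_2(t) = (t - 4)(t - 5) / 20
Then g(t) = -54·L_0(t) - 83·L_1(t) - 259·L_2(t).
Expanding and collecting terms gives g(t) = -3t^2 - 2t + 2.
Check: g(5) = -83. ✓

g(t) = -3t^2 - 2t + 2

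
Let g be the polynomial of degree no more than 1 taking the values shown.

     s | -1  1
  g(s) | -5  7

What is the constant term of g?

Write g(s) = as + b. Substituting each data point gives a linear system:
  -a + b = -5
  a + b = 7
Solving the system yields a = 6, b = 1.
So g(s) = 6s + 1.
The constant term is 1.

1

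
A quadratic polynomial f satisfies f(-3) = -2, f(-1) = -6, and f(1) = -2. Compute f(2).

3

Forward differences of the values at s = -3, -1, 1:
  f  : -2  -6  -2
  Δ  : -4  4
  Δ^2: 8
The second differences are constant, confirming degree 2.
Interpolating (Newton forward form) and evaluating at s = 2 gives f(2) = 3.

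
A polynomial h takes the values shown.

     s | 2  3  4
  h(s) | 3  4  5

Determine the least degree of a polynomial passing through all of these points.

1

Forward differences of the values at s = 2, 3, 4:
  h  : 3  4  5
  Δ  : 1  1
  Δ^2: 0
The first differences are constant (1) and nonzero, while all higher differences vanish, so the minimal degree is 1.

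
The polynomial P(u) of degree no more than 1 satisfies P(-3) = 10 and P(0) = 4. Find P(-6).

Using the Lagrange interpolation formula with nodes -3, 0:
  L_0(u) = u / -3
  L_1(u) = (u + 3) / 3
Then P(u) = 10·L_0(u) + 4·L_1(u).
Expanding and collecting terms gives P(u) = -2u + 4.
Evaluating at u = -6: P(-6) = 16.

16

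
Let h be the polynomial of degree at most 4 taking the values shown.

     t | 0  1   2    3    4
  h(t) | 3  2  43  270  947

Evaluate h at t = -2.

155

Using the Lagrange interpolation formula with nodes 0, 1, 2, 3, 4:
  L_0(t) = (t - 1)(t - 2)(t - 3)(t - 4) / 24
  L_1(t) = t(t - 2)(t - 3)(t - 4) / -6
  L_2(t) = t(t - 1)(t - 3)(t - 4) / 4
  L_3(t) = t(t - 1)(t - 2)(t - 4) / -6
  L_4(t) = t(t - 1)(t - 2)(t - 3) / 24
Then h(t) = 3·L_0(t) + 2·L_1(t) + 43·L_2(t) + 270·L_3(t) + 947·L_4(t).
Expanding and collecting terms gives h(t) = 5t^4 - 6t^3 + 4t^2 - 4t + 3.
Evaluating at t = -2: h(-2) = 155.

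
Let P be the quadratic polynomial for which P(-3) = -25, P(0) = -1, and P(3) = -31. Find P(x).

Using the Lagrange interpolation formula with nodes -3, 0, 3:
  L_0(x) = x(x - 3) / 18
  L_1(x) = (x + 3)(x - 3) / -9
  L_2(x) = (x + 3)x / 18
Then P(x) = -25·L_0(x) - 1·L_1(x) - 31·L_2(x).
Expanding and collecting terms gives P(x) = -3x^2 - x - 1.
Check: P(3) = -31. ✓

P(x) = -3x^2 - x - 1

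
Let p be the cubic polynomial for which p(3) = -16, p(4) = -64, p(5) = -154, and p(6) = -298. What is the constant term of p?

Write p(s) = as^3 + bs^2 + cs + d. Substituting each data point gives a linear system:
  27a + 9b + 3c + d = -16
  64a + 16b + 4c + d = -64
  125a + 25b + 5c + d = -154
  216a + 36b + 6c + d = -298
Solving the system yields a = -2, b = 3, c = 5, d = -4.
So p(s) = -2s^3 + 3s^2 + 5s - 4.
The constant term is -4.

-4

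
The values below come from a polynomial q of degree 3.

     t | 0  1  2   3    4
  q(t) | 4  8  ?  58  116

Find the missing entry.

24

On equispaced nodes a degree-3 polynomial has vanishing fourth forward difference, so
  q(0) - 4·q(1) + 6·q(2) - 4·q(3) + q(4) = 0.
Substituting the known values and solving for q(2):
  6·q(2) = 144
  q(2) = 24.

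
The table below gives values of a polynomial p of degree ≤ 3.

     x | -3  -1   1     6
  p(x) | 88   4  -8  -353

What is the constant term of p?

-5

Write p(x) = ax^3 + bx^2 + cx + d. Substituting each data point gives a linear system:
  -27a + 9b - 3c + d = 88
  -a + b - c + d = 4
  a + b + c + d = -8
  216a + 36b + 6c + d = -353
Solving the system yields a = -2, b = 3, c = -4, d = -5.
So p(x) = -2x^3 + 3x^2 - 4x - 5.
The constant term is -5.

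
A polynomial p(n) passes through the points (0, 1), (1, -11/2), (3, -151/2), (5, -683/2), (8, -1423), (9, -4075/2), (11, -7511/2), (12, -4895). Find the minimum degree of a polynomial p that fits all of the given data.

Divided differences on the nodes 0, 1, 3, 5, 8, 9, 11, 12:
  order 0: 1  -11/2  -151/2  -683/2  -1423  -4075/2  -7511/2  -4895
  order 1: -13/2  -35  -133  -721/2  -1229/2  -859  -2279/2
  order 2: -19/2  -49/2  -91/2  -127/2  -163/2  -187/2
  order 3: -3  -3  -3  -3  -3
  order 4: 0  0  0  0
  order 5: 0  0  0
  order 6: 0  0
  order 7: 0
The order-3 divided differences are all -3 (nonzero) and every higher order vanishes, so the data lies on a polynomial of degree exactly 3.

3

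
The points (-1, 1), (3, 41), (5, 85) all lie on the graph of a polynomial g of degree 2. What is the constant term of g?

5

Write g(u) = au^2 + bu + c. Substituting each data point gives a linear system:
  a - b + c = 1
  9a + 3b + c = 41
  25a + 5b + c = 85
Solving the system yields a = 2, b = 6, c = 5.
So g(u) = 2u^2 + 6u + 5.
The constant term is 5.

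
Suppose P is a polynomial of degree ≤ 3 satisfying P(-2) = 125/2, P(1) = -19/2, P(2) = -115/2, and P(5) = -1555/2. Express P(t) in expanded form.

P(t) = -6t^3 - 6t + 5/2

Using the Lagrange interpolation formula with nodes -2, 1, 2, 5:
  L_0(t) = (t - 1)(t - 2)(t - 5) / -84
  L_1(t) = (t + 2)(t - 2)(t - 5) / 12
  L_2(t) = (t + 2)(t - 1)(t - 5) / -12
  L_3(t) = (t + 2)(t - 1)(t - 2) / 84
Then P(t) = 125/2·L_0(t) - 19/2·L_1(t) - 115/2·L_2(t) - 1555/2·L_3(t).
Expanding and collecting terms gives P(t) = -6t^3 - 6t + 5/2.
Check: P(1) = -19/2. ✓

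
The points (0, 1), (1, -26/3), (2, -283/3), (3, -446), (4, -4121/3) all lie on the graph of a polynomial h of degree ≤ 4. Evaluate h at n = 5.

-9922/3

Write h(n) = an^4 + bn^3 + cn^2 + dn + e. Substituting each data point gives a linear system:
  e = 1
  a + b + c + d + e = -26/3
  16a + 8b + 4c + 2d + e = -283/3
  81a + 27b + 9c + 3d + e = -446
  256a + 64b + 16c + 4d + e = -4121/3
Solving the system yields a = -5, b = -5/3, c = 2, d = -5, e = 1.
So h(n) = -5n⁴ - (5/3)n³ + 2n² - 5n + 1.
Then h(5) = -9922/3.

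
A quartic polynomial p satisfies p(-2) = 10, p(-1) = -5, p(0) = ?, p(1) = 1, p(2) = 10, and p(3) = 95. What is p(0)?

The 5 known points determine the degree-4 polynomial uniquely.
Write p(s) = as^4 + bs^3 + cs^2 + ds + e. Substituting each data point gives a linear system:
  16a - 8b + 4c - 2d + e = 10
  a - b + c - d + e = -5
  a + b + c + d + e = 1
  16a + 8b + 4c + 2d + e = 10
  81a + 27b + 9c + 3d + e = 95
Solving the system yields a = 2, b = -1, c = -6, d = 4, e = 2.
So p(s) = 2s^4 - s^3 - 6s^2 + 4s + 2.
Then p(0) = 2.

2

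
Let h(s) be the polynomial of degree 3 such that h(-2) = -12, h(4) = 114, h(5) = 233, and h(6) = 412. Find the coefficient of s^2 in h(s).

0

Write h(s) = as^3 + bs^2 + cs + d. Substituting each data point gives a linear system:
  -8a + 4b - 2c + d = -12
  64a + 16b + 4c + d = 114
  125a + 25b + 5c + d = 233
  216a + 36b + 6c + d = 412
Solving the system yields a = 2, b = 0, c = -3, d = -2.
So h(s) = 2s^3 - 3s - 2.
The coefficient of s^2 is 0.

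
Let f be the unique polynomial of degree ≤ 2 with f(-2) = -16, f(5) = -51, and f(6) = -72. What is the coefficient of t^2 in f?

Write f(t) = at^2 + bt + c. Substituting each data point gives a linear system:
  4a - 2b + c = -16
  25a + 5b + c = -51
  36a + 6b + c = -72
Solving the system yields a = -2, b = 1, c = -6.
So f(t) = -2t^2 + t - 6.
The leading coefficient is -2.

-2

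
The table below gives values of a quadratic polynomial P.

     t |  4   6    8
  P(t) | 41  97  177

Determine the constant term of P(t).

Write P(t) = at^2 + bt + c. Substituting each data point gives a linear system:
  16a + 4b + c = 41
  36a + 6b + c = 97
  64a + 8b + c = 177
Solving the system yields a = 3, b = -2, c = 1.
So P(t) = 3t^2 - 2t + 1.
The constant term is 1.

1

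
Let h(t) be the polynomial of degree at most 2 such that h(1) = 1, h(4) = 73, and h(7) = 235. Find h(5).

Using the Lagrange interpolation formula with nodes 1, 4, 7:
  L_0(t) = (t - 4)(t - 7) / 18
  L_1(t) = (t - 1)(t - 7) / -9
  L_2(t) = (t - 1)(t - 4) / 18
Then h(t) = 1·L_0(t) + 73·L_1(t) + 235·L_2(t).
Expanding and collecting terms gives h(t) = 5t^2 - t - 3.
Evaluating at t = 5: h(5) = 117.

117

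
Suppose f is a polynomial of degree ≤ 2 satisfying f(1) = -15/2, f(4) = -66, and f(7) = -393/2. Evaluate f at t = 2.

-19

Using the Lagrange interpolation formula with nodes 1, 4, 7:
  L_0(t) = (t - 4)(t - 7) / 18
  L_1(t) = (t - 1)(t - 7) / -9
  L_2(t) = (t - 1)(t - 4) / 18
Then f(t) = -15/2·L_0(t) - 66·L_1(t) - 393/2·L_2(t).
Expanding and collecting terms gives f(t) = -4t^2 + (1/2)t - 4.
Evaluating at t = 2: f(2) = -19.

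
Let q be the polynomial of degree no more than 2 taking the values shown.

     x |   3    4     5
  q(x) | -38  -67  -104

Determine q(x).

q(x) = -4x^2 - x + 1

Write q(x) = ax^2 + bx + c. Substituting each data point gives a linear system:
  9a + 3b + c = -38
  16a + 4b + c = -67
  25a + 5b + c = -104
Solving the system yields a = -4, b = -1, c = 1.
So q(x) = -4x^2 - x + 1.
Check: q(4) = -67. ✓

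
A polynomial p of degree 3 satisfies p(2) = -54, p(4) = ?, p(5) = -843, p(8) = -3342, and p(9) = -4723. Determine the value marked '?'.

-438

The 4 known points determine the degree-3 polynomial uniquely.
Write p(u) = au^3 + bu^2 + cu + d. Substituting each data point gives a linear system:
  8a + 4b + 2c + d = -54
  125a + 25b + 5c + d = -843
  512a + 64b + 8c + d = -3342
  729a + 81b + 9c + d = -4723
Solving the system yields a = -6, b = -5, c = 6, d = 2.
So p(u) = -6u^3 - 5u^2 + 6u + 2.
Then p(4) = -438.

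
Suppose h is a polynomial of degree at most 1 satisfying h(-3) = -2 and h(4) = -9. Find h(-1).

-4

Using the Lagrange interpolation formula with nodes -3, 4:
  L_0(x) = (x - 4) / -7
  L_1(x) = (x + 3) / 7
Then h(x) = -2·L_0(x) - 9·L_1(x).
Expanding and collecting terms gives h(x) = -x - 5.
Evaluating at x = -1: h(-1) = -4.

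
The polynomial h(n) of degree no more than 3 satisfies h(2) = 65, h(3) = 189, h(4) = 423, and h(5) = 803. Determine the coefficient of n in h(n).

5

Write h(n) = an^3 + bn^2 + cn + d. Substituting each data point gives a linear system:
  8a + 4b + 2c + d = 65
  27a + 9b + 3c + d = 189
  64a + 16b + 4c + d = 423
  125a + 25b + 5c + d = 803
Solving the system yields a = 6, b = 1, c = 5, d = 3.
So h(n) = 6n^3 + n^2 + 5n + 3.
The coefficient of n is 5.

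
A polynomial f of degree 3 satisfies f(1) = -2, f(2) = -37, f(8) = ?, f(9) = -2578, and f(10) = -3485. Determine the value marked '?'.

The 4 known points determine the degree-3 polynomial uniquely.
Write f(s) = as^3 + bs^2 + cs + d. Substituting each data point gives a linear system:
  a + b + c + d = -2
  8a + 4b + 2c + d = -37
  729a + 81b + 9c + d = -2578
  1000a + 100b + 10c + d = -3485
Solving the system yields a = -3, b = -5, c = 1, d = 5.
So f(s) = -3s^3 - 5s^2 + s + 5.
Then f(8) = -1843.

-1843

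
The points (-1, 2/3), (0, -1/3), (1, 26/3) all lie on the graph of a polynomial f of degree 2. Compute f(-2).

35/3

Forward differences of the values at s = -1, 0, 1:
  f  : 2/3  -1/3  26/3
  Δ  : -1  9
  Δ^2: 10
The second differences are constant, confirming degree 2.
Interpolating (Newton forward form) and evaluating at s = -2 gives f(-2) = 35/3.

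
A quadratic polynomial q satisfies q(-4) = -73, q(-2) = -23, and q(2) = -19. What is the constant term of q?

Write q(n) = an^2 + bn + c. Substituting each data point gives a linear system:
  16a - 4b + c = -73
  4a - 2b + c = -23
  4a + 2b + c = -19
Solving the system yields a = -4, b = 1, c = -5.
So q(n) = -4n² + n - 5.
The constant term is -5.

-5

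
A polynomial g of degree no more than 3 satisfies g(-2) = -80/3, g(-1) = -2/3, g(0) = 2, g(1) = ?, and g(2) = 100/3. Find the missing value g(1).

On equispaced nodes a degree-3 polynomial has vanishing fourth forward difference, so
  g(-2) - 4·g(-1) + 6·g(0) - 4·g(1) + g(2) = 0.
Substituting the known values and solving for g(1):
  -4·g(1) = -64/3
  g(1) = 16/3.

16/3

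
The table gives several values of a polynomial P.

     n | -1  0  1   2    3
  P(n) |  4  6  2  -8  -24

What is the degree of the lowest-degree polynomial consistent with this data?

Forward differences of the values at n = -1, 0, 1, 2, 3:
  P  : 4  6  2  -8  -24
  Δ  : 2  -4  -10  -16
  Δ^2: -6  -6  -6
  Δ^3: 0  0
  Δ^4: 0
The second differences are constant (-6) and nonzero, while all higher differences vanish, so the minimal degree is 2.

2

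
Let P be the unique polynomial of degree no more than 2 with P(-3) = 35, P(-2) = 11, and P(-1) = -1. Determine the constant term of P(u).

-1

Write P(u) = au^2 + bu + c. Substituting each data point gives a linear system:
  9a - 3b + c = 35
  4a - 2b + c = 11
  a - b + c = -1
Solving the system yields a = 6, b = 6, c = -1.
So P(u) = 6u² + 6u - 1.
The constant term is -1.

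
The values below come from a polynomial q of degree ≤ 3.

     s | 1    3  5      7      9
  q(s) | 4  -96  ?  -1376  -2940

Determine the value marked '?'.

-492

On equispaced nodes a degree-3 polynomial has vanishing fourth forward difference, so
  q(1) - 4·q(3) + 6·q(5) - 4·q(7) + q(9) = 0.
Substituting the known values and solving for q(5):
  6·q(5) = -2952
  q(5) = -492.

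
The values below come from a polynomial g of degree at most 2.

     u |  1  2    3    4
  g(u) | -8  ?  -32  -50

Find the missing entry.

The 3 known points determine the degree-2 polynomial uniquely.
Write g(u) = au^2 + bu + c. Substituting each data point gives a linear system:
  a + b + c = -8
  9a + 3b + c = -32
  16a + 4b + c = -50
Solving the system yields a = -2, b = -4, c = -2.
So g(u) = -2u^2 - 4u - 2.
Then g(2) = -18.

-18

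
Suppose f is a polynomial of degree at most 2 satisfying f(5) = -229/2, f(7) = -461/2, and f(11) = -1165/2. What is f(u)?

f(u) = -5u^2 + 2u + 1/2

Write f(u) = au^2 + bu + c. Substituting each data point gives a linear system:
  25a + 5b + c = -229/2
  49a + 7b + c = -461/2
  121a + 11b + c = -1165/2
Solving the system yields a = -5, b = 2, c = 1/2.
So f(u) = -5u^2 + 2u + 1/2.
Check: f(11) = -1165/2. ✓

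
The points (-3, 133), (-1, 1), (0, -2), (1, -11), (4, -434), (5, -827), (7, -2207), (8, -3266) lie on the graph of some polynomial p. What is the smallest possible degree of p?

Divided differences on the nodes -3, -1, 0, 1, 4, 5, 7, 8:
  order 0: 133  1  -2  -11  -434  -827  -2207  -3266
  order 1: -66  -3  -9  -141  -393  -690  -1059
  order 2: 21  -3  -33  -63  -99  -123
  order 3: -6  -6  -6  -6  -6
  order 4: 0  0  0  0
  order 5: 0  0  0
  order 6: 0  0
  order 7: 0
The order-3 divided differences are all -6 (nonzero) and every higher order vanishes, so the data lies on a polynomial of degree exactly 3.

3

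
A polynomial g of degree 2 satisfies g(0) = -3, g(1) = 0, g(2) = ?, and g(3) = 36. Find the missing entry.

13

The 3 known points determine the degree-2 polynomial uniquely.
Write g(u) = au^2 + bu + c. Substituting each data point gives a linear system:
  c = -3
  a + b + c = 0
  9a + 3b + c = 36
Solving the system yields a = 5, b = -2, c = -3.
So g(u) = 5u² - 2u - 3.
Then g(2) = 13.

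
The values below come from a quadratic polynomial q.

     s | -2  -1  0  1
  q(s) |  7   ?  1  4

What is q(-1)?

2

The 3 known points determine the degree-2 polynomial uniquely.
Write q(s) = as^2 + bs + c. Substituting each data point gives a linear system:
  4a - 2b + c = 7
  c = 1
  a + b + c = 4
Solving the system yields a = 2, b = 1, c = 1.
So q(s) = 2s^2 + s + 1.
Then q(-1) = 2.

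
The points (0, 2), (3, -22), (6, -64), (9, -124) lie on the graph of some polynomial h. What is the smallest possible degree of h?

Forward differences of the values at n = 0, 3, 6, 9:
  h  : 2  -22  -64  -124
  Δ  : -24  -42  -60
  Δ^2: -18  -18
  Δ^3: 0
The second differences are constant (-18) and nonzero, while all higher differences vanish, so the minimal degree is 2.

2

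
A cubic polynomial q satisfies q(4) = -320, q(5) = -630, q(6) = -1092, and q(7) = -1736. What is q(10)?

-5060

Forward differences of the values at u = 4, 5, 6, 7:
  q  : -320  -630  -1092  -1736
  Δ  : -310  -462  -644
  Δ^2: -152  -182
  Δ^3: -30
The third differences are constant, confirming degree 3.
Interpolating (Newton forward form) and evaluating at u = 10 gives q(10) = -5060.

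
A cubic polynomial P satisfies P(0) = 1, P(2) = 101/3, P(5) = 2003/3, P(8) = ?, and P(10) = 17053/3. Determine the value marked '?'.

The 4 known points determine the degree-3 polynomial uniquely.
Write P(x) = ax^3 + bx^2 + cx + d. Substituting each data point gives a linear system:
  d = 1
  8a + 4b + 2c + d = 101/3
  125a + 25b + 5c + d = 2003/3
  1000a + 100b + 10c + d = 17053/3
Solving the system yields a = 6, b = -3, c = -5/3, d = 1.
So P(x) = 6x^3 - 3x^2 - (5/3)x + 1.
Then P(8) = 8603/3.

8603/3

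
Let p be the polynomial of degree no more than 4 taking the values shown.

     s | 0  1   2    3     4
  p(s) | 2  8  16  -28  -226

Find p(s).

p(s) = -2s^4 + 3s^3 + 6s^2 - s + 2

Using the Lagrange interpolation formula with nodes 0, 1, 2, 3, 4:
  L_0(s) = (s - 1)(s - 2)(s - 3)(s - 4) / 24
  L_1(s) = s(s - 2)(s - 3)(s - 4) / -6
  L_2(s) = s(s - 1)(s - 3)(s - 4) / 4
  L_3(s) = s(s - 1)(s - 2)(s - 4) / -6
  L_4(s) = s(s - 1)(s - 2)(s - 3) / 24
Then p(s) = 2·L_0(s) + 8·L_1(s) + 16·L_2(s) - 28·L_3(s) - 226·L_4(s).
Expanding and collecting terms gives p(s) = -2s^4 + 3s^3 + 6s^2 - s + 2.
Check: p(0) = 2. ✓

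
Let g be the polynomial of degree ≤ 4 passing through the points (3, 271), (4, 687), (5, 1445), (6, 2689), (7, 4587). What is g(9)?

Write g(u) = au^4 + bu^3 + cu^2 + du + e. Substituting each data point gives a linear system:
  81a + 27b + 9c + 3d + e = 271
  256a + 64b + 16c + 4d + e = 687
  625a + 125b + 25c + 5d + e = 1445
  1296a + 216b + 36c + 6d + e = 2689
  2401a + 343b + 49c + 7d + e = 4587
Solving the system yields a = 1, b = 6, c = 2, d = 5, e = -5.
So g(u) = u⁴ + 6u³ + 2u² + 5u - 5.
Then g(9) = 11137.

11137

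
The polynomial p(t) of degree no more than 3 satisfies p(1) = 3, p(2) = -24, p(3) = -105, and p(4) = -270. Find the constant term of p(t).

6

Write p(t) = at^3 + bt^2 + ct + d. Substituting each data point gives a linear system:
  a + b + c + d = 3
  8a + 4b + 2c + d = -24
  27a + 9b + 3c + d = -105
  64a + 16b + 4c + d = -270
Solving the system yields a = -5, b = 3, c = -1, d = 6.
So p(t) = -5t^3 + 3t^2 - t + 6.
The constant term is 6.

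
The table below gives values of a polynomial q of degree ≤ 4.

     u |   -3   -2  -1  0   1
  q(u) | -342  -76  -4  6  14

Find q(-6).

Forward differences of the values at u = -3, -2, -1, 0, 1:
  q  : -342  -76  -4  6  14
  Δ  : 266  72  10  8
  Δ^2: -194  -62  -2
  Δ^3: 132  60
  Δ^4: -72
The fourth differences are constant, confirming degree 4.
Interpolating (Newton forward form) and evaluating at u = -6 gives q(-6) = -4704.

-4704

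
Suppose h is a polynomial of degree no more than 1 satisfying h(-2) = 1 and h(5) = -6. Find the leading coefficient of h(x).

Write h(x) = ax + b. Substituting each data point gives a linear system:
  -2a + b = 1
  5a + b = -6
Solving the system yields a = -1, b = -1.
So h(x) = -x - 1.
The leading coefficient is -1.

-1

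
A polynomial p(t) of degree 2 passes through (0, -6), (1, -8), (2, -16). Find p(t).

p(t) = -3t^2 + t - 6

Write p(t) = at^2 + bt + c. Substituting each data point gives a linear system:
  c = -6
  a + b + c = -8
  4a + 2b + c = -16
Solving the system yields a = -3, b = 1, c = -6.
So p(t) = -3t^2 + t - 6.
Check: p(1) = -8. ✓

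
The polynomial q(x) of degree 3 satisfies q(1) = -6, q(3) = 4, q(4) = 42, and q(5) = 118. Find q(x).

Write q(x) = ax^3 + bx^2 + cx + d. Substituting each data point gives a linear system:
  a + b + c + d = -6
  27a + 9b + 3c + d = 4
  64a + 16b + 4c + d = 42
  125a + 25b + 5c + d = 118
Solving the system yields a = 2, b = -5, c = -1, d = -2.
So q(x) = 2x^3 - 5x^2 - x - 2.
Check: q(4) = 42. ✓

q(x) = 2x^3 - 5x^2 - x - 2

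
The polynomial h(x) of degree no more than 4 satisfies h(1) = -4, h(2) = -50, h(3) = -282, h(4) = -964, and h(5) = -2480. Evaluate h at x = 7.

-10150

Using the Lagrange interpolation formula with nodes 1, 2, 3, 4, 5:
  L_0(x) = (x - 2)(x - 3)(x - 4)(x - 5) / 24
  L_1(x) = (x - 1)(x - 3)(x - 4)(x - 5) / -6
  L_2(x) = (x - 1)(x - 2)(x - 4)(x - 5) / 4
  L_3(x) = (x - 1)(x - 2)(x - 3)(x - 5) / -6
  L_4(x) = (x - 1)(x - 2)(x - 3)(x - 4) / 24
Then h(x) = -4·L_0(x) - 50·L_1(x) - 282·L_2(x) - 964·L_3(x) - 2480·L_4(x).
Expanding and collecting terms gives h(x) = -5x⁴ + 6x³ - 4x² - x.
Evaluating at x = 7: h(7) = -10150.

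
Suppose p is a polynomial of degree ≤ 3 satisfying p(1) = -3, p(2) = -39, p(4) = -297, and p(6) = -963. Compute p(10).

-4287

Write p(x) = ax^3 + bx^2 + cx + d. Substituting each data point gives a linear system:
  a + b + c + d = -3
  8a + 4b + 2c + d = -39
  64a + 16b + 4c + d = -297
  216a + 36b + 6c + d = -963
Solving the system yields a = -4, b = -3, c = 1, d = 3.
So p(x) = -4x^3 - 3x^2 + x + 3.
Then p(10) = -4287.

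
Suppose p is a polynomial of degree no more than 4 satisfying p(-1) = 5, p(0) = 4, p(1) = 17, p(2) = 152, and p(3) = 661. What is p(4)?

Write p(t) = at^4 + bt^3 + ct^2 + dt + e. Substituting each data point gives a linear system:
  a - b + c - d + e = 5
  e = 4
  a + b + c + d + e = 17
  16a + 8b + 4c + 2d + e = 152
  81a + 27b + 9c + 3d + e = 661
Solving the system yields a = 6, b = 6, c = 1, d = 0, e = 4.
So p(t) = 6t^4 + 6t^3 + t^2 + 4.
Then p(4) = 1940.

1940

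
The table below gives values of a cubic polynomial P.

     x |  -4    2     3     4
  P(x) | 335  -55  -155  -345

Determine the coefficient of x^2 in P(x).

Write P(x) = ax^3 + bx^2 + cx + d. Substituting each data point gives a linear system:
  -64a + 16b - 4c + d = 335
  8a + 4b + 2c + d = -55
  27a + 9b + 3c + d = -155
  64a + 16b + 4c + d = -345
Solving the system yields a = -5, b = 0, c = -5, d = -5.
So P(x) = -5x^3 - 5x - 5.
The coefficient of x^2 is 0.

0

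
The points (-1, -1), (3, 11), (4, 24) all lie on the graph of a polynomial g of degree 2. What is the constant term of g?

-4

Write g(n) = an^2 + bn + c. Substituting each data point gives a linear system:
  a - b + c = -1
  9a + 3b + c = 11
  16a + 4b + c = 24
Solving the system yields a = 2, b = -1, c = -4.
So g(n) = 2n² - n - 4.
The constant term is -4.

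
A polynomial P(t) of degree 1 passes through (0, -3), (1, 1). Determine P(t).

P(t) = 4t - 3

Write P(t) = at + b. Substituting each data point gives a linear system:
  b = -3
  a + b = 1
Solving the system yields a = 4, b = -3.
So P(t) = 4t - 3.
Check: P(1) = 1. ✓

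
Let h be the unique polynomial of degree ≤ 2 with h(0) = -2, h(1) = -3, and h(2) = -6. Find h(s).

Write h(s) = as^2 + bs + c. Substituting each data point gives a linear system:
  c = -2
  a + b + c = -3
  4a + 2b + c = -6
Solving the system yields a = -1, b = 0, c = -2.
So h(s) = -s² - 2.
Check: h(1) = -3. ✓

h(s) = -s^2 - 2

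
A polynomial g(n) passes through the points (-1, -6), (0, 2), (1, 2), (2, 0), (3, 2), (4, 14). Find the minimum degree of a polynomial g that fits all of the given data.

3

Forward differences of the values at n = -1, 0, 1, 2, 3, 4:
  g  : -6  2  2  0  2  14
  Δ  : 8  0  -2  2  12
  Δ^2: -8  -2  4  10
  Δ^3: 6  6  6
  Δ^4: 0  0
  Δ^5: 0
The third differences are constant (6) and nonzero, while all higher differences vanish, so the minimal degree is 3.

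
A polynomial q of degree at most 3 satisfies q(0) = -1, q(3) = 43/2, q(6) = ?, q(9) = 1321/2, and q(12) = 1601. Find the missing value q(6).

188

On equispaced nodes a degree-3 polynomial has vanishing fourth forward difference, so
  q(0) - 4·q(3) + 6·q(6) - 4·q(9) + q(12) = 0.
Substituting the known values and solving for q(6):
  6·q(6) = 1128
  q(6) = 188.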